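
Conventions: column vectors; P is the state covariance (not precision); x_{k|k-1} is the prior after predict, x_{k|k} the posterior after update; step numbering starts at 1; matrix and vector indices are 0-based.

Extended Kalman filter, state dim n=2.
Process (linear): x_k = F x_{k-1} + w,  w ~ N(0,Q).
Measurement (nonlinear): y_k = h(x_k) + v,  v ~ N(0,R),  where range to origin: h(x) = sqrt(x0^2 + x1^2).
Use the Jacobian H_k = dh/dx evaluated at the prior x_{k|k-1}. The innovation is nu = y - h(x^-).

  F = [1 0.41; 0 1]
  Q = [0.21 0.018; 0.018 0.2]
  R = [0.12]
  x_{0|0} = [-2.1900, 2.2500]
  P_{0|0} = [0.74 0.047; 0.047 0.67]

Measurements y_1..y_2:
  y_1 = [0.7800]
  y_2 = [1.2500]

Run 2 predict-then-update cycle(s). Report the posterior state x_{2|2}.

step 1: x^-=[-1.2675, 2.2500]  P^-=[1.1012 0.3397; 0.3397 0.8700]  H_jac=[-0.4908 0.8713]  S=[0.7552]  K=[-0.3238; 0.7830]  nu=[-1.8025]  x^+=[-0.6839, 0.8387]  P^+=[1.0220 0.5311; 0.5311 0.4070]
step 2: x^-=[-0.3400, 0.8387]  P^-=[1.7360 0.7160; 0.7160 0.6070]  H_jac=[-0.3757 0.9267]  S=[0.3878]  K=[0.0292; 0.7570]  nu=[0.3450]  x^+=[-0.3300, 1.0999]  P^+=[1.7356 0.7075; 0.7075 0.3848]

x_post = [-0.3300, 1.0999]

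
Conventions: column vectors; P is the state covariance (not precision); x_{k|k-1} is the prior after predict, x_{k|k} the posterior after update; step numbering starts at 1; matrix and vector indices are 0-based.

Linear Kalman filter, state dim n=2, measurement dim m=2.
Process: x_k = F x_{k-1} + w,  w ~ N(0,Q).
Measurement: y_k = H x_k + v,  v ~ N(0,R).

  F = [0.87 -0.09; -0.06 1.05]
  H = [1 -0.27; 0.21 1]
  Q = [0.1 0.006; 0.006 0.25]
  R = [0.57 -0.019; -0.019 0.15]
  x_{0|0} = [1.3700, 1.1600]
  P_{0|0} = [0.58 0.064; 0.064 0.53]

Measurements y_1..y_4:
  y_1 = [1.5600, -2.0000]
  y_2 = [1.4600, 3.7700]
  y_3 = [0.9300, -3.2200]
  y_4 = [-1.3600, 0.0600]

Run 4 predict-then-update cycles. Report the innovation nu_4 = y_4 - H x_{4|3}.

step 1: x^-=[1.0875, 1.1358]  P^-=[0.5333 -0.0156; -0.0156 0.8283]  S=[1.1721 -0.1453; -0.1453 0.9953]  K=[0.4793 0.1669; -0.1032 0.8139]  nu=[0.7792, -3.3642]  x^+=[0.8995, -1.6826]  P^+=[0.2596 -0.0386; -0.0386 0.1321]
step 2: x^-=[0.9340, -1.8207]  P^-=[0.3036 -0.0555; -0.0555 0.4015]  S=[0.9328 -0.1160; -0.1160 0.5416]  K=[0.3528 0.0908; -0.0885 0.7009]  nu=[0.0344, 5.3946]  x^+=[1.4361, 1.9571]  P^+=[0.1904 -0.0331; -0.0331 0.1138]
step 3: x^-=[1.0733, 1.9687]  P^-=[0.2503 -0.0451; -0.0451 0.3803]  S=[0.8723 -0.1116; -0.1116 0.5224]  K=[0.3112 0.0808; -0.0807 0.6926]  nu=[0.3883, -5.4141]  x^+=[0.7566, -1.8124]  P^+=[0.1680 -0.0291; -0.0291 0.1115]
step 4: x^-=[0.8213, -1.9484]  P^-=[0.2326 -0.0400; -0.0400 0.3772]  S=[0.8517 -0.1098; -0.1098 0.5207]  K=[0.2960 0.0794; -0.0774 0.6920]  nu=[-2.7074, 1.8359]  x^+=[0.1656, -0.4683]  P^+=[0.1599 -0.0273; -0.0273 0.1110]

innov = [-2.7074, 1.8359]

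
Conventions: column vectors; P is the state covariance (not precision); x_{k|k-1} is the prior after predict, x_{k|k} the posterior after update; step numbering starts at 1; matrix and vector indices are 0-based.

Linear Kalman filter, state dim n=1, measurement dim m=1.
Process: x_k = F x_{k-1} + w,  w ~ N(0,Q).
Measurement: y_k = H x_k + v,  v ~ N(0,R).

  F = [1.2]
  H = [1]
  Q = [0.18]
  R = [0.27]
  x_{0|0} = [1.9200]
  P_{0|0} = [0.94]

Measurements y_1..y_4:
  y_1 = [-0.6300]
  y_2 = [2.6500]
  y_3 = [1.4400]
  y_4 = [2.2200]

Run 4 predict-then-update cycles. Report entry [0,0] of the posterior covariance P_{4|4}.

P_post[0,0] = 0.1643

step 1: x^-=[2.3040]  P^-=[1.5336]  S=[1.8036]  K=[0.8503]  nu=[-2.9340]  x^+=[-0.1908]  P^+=[0.2296]
step 2: x^-=[-0.2289]  P^-=[0.5106]  S=[0.7806]  K=[0.6541]  nu=[2.8789]  x^+=[1.6542]  P^+=[0.1766]
step 3: x^-=[1.9850]  P^-=[0.4343]  S=[0.7043]  K=[0.6167]  nu=[-0.5450]  x^+=[1.6489]  P^+=[0.1665]
step 4: x^-=[1.9787]  P^-=[0.4198]  S=[0.6898]  K=[0.6086]  nu=[0.2413]  x^+=[2.1256]  P^+=[0.1643]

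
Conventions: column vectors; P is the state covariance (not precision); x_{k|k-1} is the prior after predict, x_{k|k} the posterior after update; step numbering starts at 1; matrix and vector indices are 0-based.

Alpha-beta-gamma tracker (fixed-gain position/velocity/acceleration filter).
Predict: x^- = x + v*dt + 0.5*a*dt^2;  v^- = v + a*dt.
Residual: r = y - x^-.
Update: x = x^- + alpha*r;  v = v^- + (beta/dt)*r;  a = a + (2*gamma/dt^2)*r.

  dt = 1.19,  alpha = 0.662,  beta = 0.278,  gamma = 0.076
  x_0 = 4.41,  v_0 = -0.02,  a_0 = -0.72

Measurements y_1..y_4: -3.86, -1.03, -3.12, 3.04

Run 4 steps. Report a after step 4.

a_post = 0.7386

step 1: x_pred=3.8764  r=-7.7364  x^+=-1.2451  v^+=-2.6841  a^+=-1.5504
step 2: x_pred=-5.5370  r=4.5070  x^+=-2.5534  v^+=-3.4762  a^+=-1.0666
step 3: x_pred=-7.4453  r=4.3253  x^+=-4.5819  v^+=-3.7351  a^+=-0.6024
step 4: x_pred=-9.4532  r=12.4932  x^+=-1.1827  v^+=-1.5333  a^+=0.7386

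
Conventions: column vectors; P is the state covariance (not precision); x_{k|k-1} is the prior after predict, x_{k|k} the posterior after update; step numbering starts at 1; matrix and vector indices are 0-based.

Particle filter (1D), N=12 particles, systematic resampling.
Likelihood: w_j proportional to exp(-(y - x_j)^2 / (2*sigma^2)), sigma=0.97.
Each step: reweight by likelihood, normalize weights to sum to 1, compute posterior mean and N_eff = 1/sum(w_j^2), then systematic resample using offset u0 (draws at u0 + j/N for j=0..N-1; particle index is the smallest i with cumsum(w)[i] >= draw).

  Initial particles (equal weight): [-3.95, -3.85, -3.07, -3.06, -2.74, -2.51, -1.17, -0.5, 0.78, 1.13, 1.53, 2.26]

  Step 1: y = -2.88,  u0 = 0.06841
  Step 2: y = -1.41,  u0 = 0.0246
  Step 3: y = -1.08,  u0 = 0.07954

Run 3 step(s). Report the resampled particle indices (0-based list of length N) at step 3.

resampled_idx = [3, 5, 6, 8, 9, 9, 9, 10, 10, 11, 11, 11]

step 1: w=[0.1028, 0.1145, 0.1852, 0.1856, 0.1869, 0.1756, 0.0399, 0.0093, 0.0002, 0.0000, 0.0000, 0.0000]  mean=-2.9874  Neff=6.2553  idx=[0, 1, 2, 2, 2, 3, 3, 4, 4, 5, 5, 6]
step 2: w=[0.0080, 0.0105, 0.0572, 0.0572, 0.0572, 0.0582, 0.0582, 0.0967, 0.0967, 0.1301, 0.1301, 0.2400]  mean=-2.4186  Neff=7.8813  idx=[2, 3, 5, 6, 7, 8, 9, 9, 10, 11, 11, 11]
step 3: w=[0.0246, 0.0246, 0.0251, 0.0251, 0.0467, 0.0467, 0.0681, 0.0681, 0.0681, 0.2010, 0.2010, 0.2010]  mean=-1.7788  Neff=7.0468  idx=[3, 5, 6, 8, 9, 9, 9, 10, 10, 11, 11, 11]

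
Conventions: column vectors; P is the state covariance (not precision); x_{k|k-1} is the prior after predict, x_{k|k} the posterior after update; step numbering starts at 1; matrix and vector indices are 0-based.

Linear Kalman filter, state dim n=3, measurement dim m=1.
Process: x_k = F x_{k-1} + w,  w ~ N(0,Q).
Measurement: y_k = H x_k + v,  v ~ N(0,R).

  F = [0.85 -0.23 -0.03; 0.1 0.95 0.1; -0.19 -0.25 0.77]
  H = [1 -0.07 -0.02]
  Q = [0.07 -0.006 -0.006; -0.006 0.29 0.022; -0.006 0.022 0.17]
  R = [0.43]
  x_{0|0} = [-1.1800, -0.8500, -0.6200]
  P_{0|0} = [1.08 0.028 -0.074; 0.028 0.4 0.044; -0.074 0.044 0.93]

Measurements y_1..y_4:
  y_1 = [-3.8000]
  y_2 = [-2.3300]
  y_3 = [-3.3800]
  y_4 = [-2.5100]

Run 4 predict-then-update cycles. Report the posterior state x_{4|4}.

x_post = [-2.1797, -0.2425, 1.7671]

step 1: x^-=[-0.7889, -0.9875, -0.0407]  P^-=[0.8657 0.0092 -0.2399; 0.0092 0.6833 -0.0009; -0.2399 -0.0009 0.7928]  S=[1.3077]  K=[0.6652; -0.0295; -0.1956]  nu=[-3.0810]  x^+=[-2.8384, -0.8966, 0.5618]  P^+=[0.2871 0.0349 -0.0698; 0.0349 0.6822 -0.0084; -0.0698 -0.0084 0.7427]
step 2: x^-=[-2.2233, -1.0794, 1.1961]  P^-=[0.3040 -0.1108 -0.0809; -0.1108 0.9196 -0.1054; -0.0809 -0.1054 0.6904]  S=[0.7572]  K=[0.4138; -0.2285; -0.1153]  nu=[-0.1584]  x^+=[-2.2888, -1.0433, 1.2143]  P^+=[0.1743 -0.0392 -0.0447; -0.0392 0.8800 -0.1254; -0.0447 -0.1254 0.6803]
step 3: x^-=[-1.7420, -1.0985, 1.6307]  P^-=[0.2590 -0.2135 -0.0009; -0.2135 1.0606 -0.2211; -0.0009 -0.2211 0.6923]  S=[0.7237]  K=[0.3785; -0.3914; 0.0010]  nu=[-1.6823]  x^+=[-2.3787, -0.4401, 1.6291]  P^+=[0.1553 -0.1062 -0.0012; -0.1062 0.9497 -0.2208; -0.0012 -0.2208 0.6923]
step 4: x^-=[-1.9696, -0.4930, 1.8164]  P^-=[0.2716 -0.2745 0.0621; -0.2745 1.0935 -0.2874; 0.0621 -0.2874 0.7207]  S=[0.7424]  K=[0.3901; -0.4651; 0.0914]  nu=[-0.5386]  x^+=[-2.1797, -0.2425, 1.7671]  P^+=[0.1587 -0.1398 0.0357; -0.1398 0.9329 -0.2559; 0.0357 -0.2559 0.7145]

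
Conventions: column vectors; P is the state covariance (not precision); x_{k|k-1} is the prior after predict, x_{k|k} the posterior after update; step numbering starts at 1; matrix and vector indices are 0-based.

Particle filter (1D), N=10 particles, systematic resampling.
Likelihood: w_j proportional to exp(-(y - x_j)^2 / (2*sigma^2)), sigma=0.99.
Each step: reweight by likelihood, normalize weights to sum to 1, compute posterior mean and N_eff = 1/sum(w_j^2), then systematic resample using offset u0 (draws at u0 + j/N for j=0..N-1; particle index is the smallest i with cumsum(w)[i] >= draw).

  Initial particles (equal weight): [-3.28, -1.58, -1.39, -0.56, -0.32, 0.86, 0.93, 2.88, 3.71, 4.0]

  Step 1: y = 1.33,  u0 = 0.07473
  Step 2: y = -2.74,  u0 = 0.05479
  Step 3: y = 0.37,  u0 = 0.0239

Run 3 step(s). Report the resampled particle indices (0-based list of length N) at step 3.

step 1: w=[0.0000, 0.0050, 0.0087, 0.0613, 0.0945, 0.3387, 0.3494, 0.1113, 0.0211, 0.0100]  mean=0.9702  Neff=3.8094  idx=[3, 5, 5, 5, 5, 6, 6, 6, 7, 8]
step 2: w=[0.9125, 0.0139, 0.0139, 0.0139, 0.0139, 0.0107, 0.0107, 0.0107, 0.0000, 0.0000]  mean=-0.4335  Neff=1.1994  idx=[0, 0, 0, 0, 0, 0, 0, 0, 0, 4]
step 3: w=[0.0964, 0.0964, 0.0964, 0.0964, 0.0964, 0.0964, 0.0964, 0.0964, 0.0964, 0.1326]  mean=-0.3718  Neff=9.8836  idx=[0, 1, 2, 3, 4, 5, 6, 7, 8, 9]

resampled_idx = [0, 1, 2, 3, 4, 5, 6, 7, 8, 9]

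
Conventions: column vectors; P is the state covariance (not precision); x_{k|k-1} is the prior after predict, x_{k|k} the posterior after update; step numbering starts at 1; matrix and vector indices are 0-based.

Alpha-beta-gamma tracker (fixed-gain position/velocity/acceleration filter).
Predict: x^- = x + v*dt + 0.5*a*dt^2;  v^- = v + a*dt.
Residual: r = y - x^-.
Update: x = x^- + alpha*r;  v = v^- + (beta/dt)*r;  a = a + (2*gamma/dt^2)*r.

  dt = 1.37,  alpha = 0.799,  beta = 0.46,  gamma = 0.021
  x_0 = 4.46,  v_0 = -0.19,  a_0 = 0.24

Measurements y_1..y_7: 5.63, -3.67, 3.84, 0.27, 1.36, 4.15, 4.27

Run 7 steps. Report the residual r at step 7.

resid = -1.4967

step 1: x_pred=4.4249  r=1.2051  x^+=5.3878  v^+=0.5434  a^+=0.2670
step 2: x_pred=6.3828  r=-10.0528  x^+=-1.6494  v^+=-2.4662  a^+=0.0420
step 3: x_pred=-4.9887  r=8.8287  x^+=2.0654  v^+=0.5557  a^+=0.2396
step 4: x_pred=3.0516  r=-2.7816  x^+=0.8291  v^+=-0.0500  a^+=0.1773
step 5: x_pred=0.9270  r=0.4330  x^+=1.2730  v^+=0.3383  a^+=0.1870
step 6: x_pred=1.9119  r=2.2381  x^+=3.7002  v^+=1.3460  a^+=0.2371
step 7: x_pred=5.7667  r=-1.4967  x^+=4.5708  v^+=1.1683  a^+=0.2036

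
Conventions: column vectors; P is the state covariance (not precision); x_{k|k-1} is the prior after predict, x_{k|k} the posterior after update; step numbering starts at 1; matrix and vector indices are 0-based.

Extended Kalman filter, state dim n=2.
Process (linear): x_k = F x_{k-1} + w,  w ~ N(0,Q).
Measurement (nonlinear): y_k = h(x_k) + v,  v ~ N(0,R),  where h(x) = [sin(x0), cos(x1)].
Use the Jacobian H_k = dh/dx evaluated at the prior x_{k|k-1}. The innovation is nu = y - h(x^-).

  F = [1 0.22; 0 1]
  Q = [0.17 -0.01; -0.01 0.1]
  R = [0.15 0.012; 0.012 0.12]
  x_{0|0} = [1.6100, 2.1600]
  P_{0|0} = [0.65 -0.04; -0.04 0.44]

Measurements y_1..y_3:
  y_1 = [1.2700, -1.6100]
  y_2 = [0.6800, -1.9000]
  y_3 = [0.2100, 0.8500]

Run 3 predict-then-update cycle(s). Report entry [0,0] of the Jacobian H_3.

step 1: x^-=[2.0852, 2.1600]  P^-=[0.8237 0.0468; 0.0468 0.5400]  H_jac=[-0.4920 0.0000; 0.0000 -0.8314]  S=[0.3494 0.0311; 0.0311 0.4932]  K=[-1.1594 -0.0057; 0.0153 -0.9112]  nu=[0.3994, -1.0543]  x^+=[1.6281, 3.1267]  P^+=[0.3536 0.0176; 0.0176 0.1313]
step 2: x^-=[2.3160, 3.1267]  P^-=[0.5377 0.0364; 0.0364 0.2313]  H_jac=[-0.6781 0.0000; 0.0000 -0.0148]  S=[0.3972 0.0124; 0.0124 0.1201]  K=[-0.9207 0.0903; -0.0615 -0.0223]  nu=[-0.0550, -0.9001]  x^+=[2.2853, 3.1502]  P^+=[0.2021 0.0140; 0.0140 0.2297]
step 3: x^-=[2.9783, 3.1502]  P^-=[0.3893 0.0545; 0.0545 0.3297]  H_jac=[-0.9867 0.0000; 0.0000 0.0086]  S=[0.5290 0.0115; 0.0115 0.1200]  K=[-0.7277 0.0739; -0.1024 0.0334]  nu=[0.0474, 1.8500]  x^+=[3.0804, 3.2071]  P^+=[0.1097 0.0152; 0.0152 0.3241]

H_jac[0,0] = -0.9867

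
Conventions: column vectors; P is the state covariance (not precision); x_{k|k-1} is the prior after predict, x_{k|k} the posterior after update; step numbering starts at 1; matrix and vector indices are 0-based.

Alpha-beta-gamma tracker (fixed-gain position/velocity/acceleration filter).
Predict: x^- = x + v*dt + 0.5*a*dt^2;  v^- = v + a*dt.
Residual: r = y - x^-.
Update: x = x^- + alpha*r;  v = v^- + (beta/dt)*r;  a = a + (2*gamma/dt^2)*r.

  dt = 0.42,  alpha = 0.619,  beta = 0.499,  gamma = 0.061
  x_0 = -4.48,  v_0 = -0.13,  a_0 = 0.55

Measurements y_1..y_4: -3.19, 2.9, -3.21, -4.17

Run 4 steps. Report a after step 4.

step 1: x_pred=-4.4861  r=1.2961  x^+=-3.6838  v^+=1.6409  a^+=1.4464
step 2: x_pred=-2.8671  r=5.7671  x^+=0.7027  v^+=9.1002  a^+=5.4350
step 3: x_pred=5.0042  r=-8.2142  x^+=-0.0804  v^+=1.6236  a^+=-0.2461
step 4: x_pred=0.5798  r=-4.7498  x^+=-2.3603  v^+=-4.1230  a^+=-3.5311

a_post = -3.5311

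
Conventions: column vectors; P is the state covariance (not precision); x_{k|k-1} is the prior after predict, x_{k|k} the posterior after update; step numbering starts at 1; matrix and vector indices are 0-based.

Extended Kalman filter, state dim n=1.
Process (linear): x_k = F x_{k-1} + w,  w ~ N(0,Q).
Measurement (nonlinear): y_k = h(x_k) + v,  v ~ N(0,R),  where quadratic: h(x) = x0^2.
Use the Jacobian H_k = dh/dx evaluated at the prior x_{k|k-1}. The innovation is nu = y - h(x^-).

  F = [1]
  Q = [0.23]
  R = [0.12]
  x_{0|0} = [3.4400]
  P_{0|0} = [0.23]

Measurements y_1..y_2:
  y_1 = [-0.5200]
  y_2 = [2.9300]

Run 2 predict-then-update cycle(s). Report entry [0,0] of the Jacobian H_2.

H_jac[0,0] = 3.3085

step 1: x^-=[3.4400]  P^-=[0.4600]  H_jac=[6.8800]  S=[21.8938]  K=[0.1446]  nu=[-12.3536]  x^+=[1.6543]  P^+=[0.0025]
step 2: x^-=[1.6543]  P^-=[0.2325]  H_jac=[3.3085]  S=[2.6652]  K=[0.2886]  nu=[0.1934]  x^+=[1.7101]  P^+=[0.0105]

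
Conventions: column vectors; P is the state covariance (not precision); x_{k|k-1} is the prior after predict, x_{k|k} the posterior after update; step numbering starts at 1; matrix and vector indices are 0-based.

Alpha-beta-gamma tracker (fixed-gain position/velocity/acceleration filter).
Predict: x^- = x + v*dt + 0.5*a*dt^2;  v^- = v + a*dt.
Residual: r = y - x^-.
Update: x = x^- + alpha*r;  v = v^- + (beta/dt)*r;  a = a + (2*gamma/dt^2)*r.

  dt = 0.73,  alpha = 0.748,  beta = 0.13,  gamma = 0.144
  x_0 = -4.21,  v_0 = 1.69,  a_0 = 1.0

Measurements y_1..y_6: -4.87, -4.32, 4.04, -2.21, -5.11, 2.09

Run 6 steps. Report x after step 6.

step 1: x_pred=-2.7099  r=-2.1601  x^+=-4.3256  v^+=2.0353  a^+=-0.1674
step 2: x_pred=-2.8845  r=-1.4355  x^+=-3.9582  v^+=1.6575  a^+=-0.9432
step 3: x_pred=-2.9996  r=7.0396  x^+=2.2660  v^+=2.2225  a^+=2.8613
step 4: x_pred=4.6508  r=-6.8608  x^+=-0.4811  v^+=3.0894  a^+=-0.8466
step 5: x_pred=1.5486  r=-6.6586  x^+=-3.4320  v^+=1.2856  a^+=-4.4452
step 6: x_pred=-3.6779  r=5.7679  x^+=0.6365  v^+=-0.9322  a^+=-1.3280

x_post = 0.6365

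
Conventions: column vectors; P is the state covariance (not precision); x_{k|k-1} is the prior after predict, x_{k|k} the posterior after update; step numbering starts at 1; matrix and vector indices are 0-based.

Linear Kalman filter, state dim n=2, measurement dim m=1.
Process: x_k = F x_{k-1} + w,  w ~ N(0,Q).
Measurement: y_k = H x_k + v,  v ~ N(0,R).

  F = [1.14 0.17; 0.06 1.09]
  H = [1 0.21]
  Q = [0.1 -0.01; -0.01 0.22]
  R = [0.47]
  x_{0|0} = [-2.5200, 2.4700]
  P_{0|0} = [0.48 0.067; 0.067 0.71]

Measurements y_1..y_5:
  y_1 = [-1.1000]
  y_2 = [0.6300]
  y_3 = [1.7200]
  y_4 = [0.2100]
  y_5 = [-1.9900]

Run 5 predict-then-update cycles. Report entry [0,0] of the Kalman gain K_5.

step 1: x^-=[-2.4529, 2.5411]  P^-=[0.7703 0.2383; 0.2383 1.0740]  S=[1.3878]  K=[0.5911; 0.3343]  nu=[0.8193]  x^+=[-1.9686, 2.8150]  P^+=[0.2854 -0.0359; -0.0359 0.9190]
step 2: x^-=[-1.7657, 2.9502]  P^-=[0.4835 0.1349; 0.1349 1.3082]  S=[1.0678]  K=[0.4793; 0.3836]  nu=[1.7761]  x^+=[-0.9143, 3.6314]  P^+=[0.2382 -0.0615; -0.0615 1.1511]
step 3: x^-=[-0.4250, 3.9034]  P^-=[0.4190 0.1426; 0.1426 1.5804]  S=[1.0186]  K=[0.4407; 0.4658]  nu=[1.3253]  x^+=[0.1591, 4.5207]  P^+=[0.2211 -0.0665; -0.0665 1.3594]
step 4: x^-=[0.9499, 4.9372]  P^-=[0.4009 0.1737; 0.1737 1.8272]  S=[1.0244]  K=[0.4269; 0.5441]  nu=[-1.7767]  x^+=[0.1914, 3.9704]  P^+=[0.2142 -0.0643; -0.0643 1.5239]
step 5: x^-=[0.8932, 4.3393]  P^-=[0.3974 0.2065; 0.2065 2.0229]  S=[1.0434]  K=[0.4225; 0.6051]  nu=[-3.7944]  x^+=[-0.7099, 2.0434]  P^+=[0.2112 -0.0602; -0.0602 1.6410]

K[0,0] = 0.4225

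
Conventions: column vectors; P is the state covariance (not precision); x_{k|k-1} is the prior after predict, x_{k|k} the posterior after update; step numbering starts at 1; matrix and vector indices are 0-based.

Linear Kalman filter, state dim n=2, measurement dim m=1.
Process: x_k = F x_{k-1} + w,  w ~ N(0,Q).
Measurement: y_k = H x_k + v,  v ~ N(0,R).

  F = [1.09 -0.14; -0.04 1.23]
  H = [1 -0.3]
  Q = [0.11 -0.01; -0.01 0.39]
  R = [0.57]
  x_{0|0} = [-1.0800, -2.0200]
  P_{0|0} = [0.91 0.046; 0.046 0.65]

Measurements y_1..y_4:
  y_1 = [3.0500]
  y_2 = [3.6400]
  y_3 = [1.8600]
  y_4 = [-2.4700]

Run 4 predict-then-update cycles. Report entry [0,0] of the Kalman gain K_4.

K[0,0] = 0.2959

step 1: x^-=[-0.8944, -2.4414]  P^-=[1.1899 -0.0997; -0.0997 1.3703]  S=[1.9430]  K=[0.6278; -0.2629]  nu=[3.2120]  x^+=[1.1220, -3.2858]  P^+=[0.4241 0.2210; 0.2210 1.2360]
step 2: x^-=[1.6830, -4.0864]  P^-=[0.5707 0.0562; 0.0562 2.2389]  S=[1.3085]  K=[0.4233; -0.4704]  nu=[0.7311]  x^+=[1.9924, -4.4303]  P^+=[0.3363 0.3167; 0.3167 1.9494]
step 3: x^-=[2.7920, -5.5289]  P^-=[0.4511 0.0660; 0.0660 3.3086]  S=[1.2792]  K=[0.3371; -0.7243]  nu=[-2.5907]  x^+=[1.9186, -3.6525]  P^+=[0.3057 0.3784; 0.3784 2.6375]
step 4: x^-=[2.6026, -4.5693]  P^-=[0.4094 0.0319; 0.0319 4.3435]  S=[1.3512]  K=[0.2959; -0.9408]  nu=[-6.4434]  x^+=[0.6960, 1.4925]  P^+=[0.2911 0.4081; 0.4081 3.1477]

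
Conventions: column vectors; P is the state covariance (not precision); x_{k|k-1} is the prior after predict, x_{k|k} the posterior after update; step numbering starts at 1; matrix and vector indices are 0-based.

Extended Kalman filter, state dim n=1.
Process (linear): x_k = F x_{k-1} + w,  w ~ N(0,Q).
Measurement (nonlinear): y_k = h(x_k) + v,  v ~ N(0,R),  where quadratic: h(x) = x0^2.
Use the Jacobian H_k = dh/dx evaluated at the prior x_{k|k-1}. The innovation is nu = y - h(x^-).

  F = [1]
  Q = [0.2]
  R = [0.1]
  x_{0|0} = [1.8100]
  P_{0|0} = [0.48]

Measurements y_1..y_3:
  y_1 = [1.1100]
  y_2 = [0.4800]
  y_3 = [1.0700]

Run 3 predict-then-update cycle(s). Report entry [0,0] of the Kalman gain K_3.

K[0,0] = 0.5125

step 1: x^-=[1.8100]  P^-=[0.6800]  H_jac=[3.6200]  S=[9.0110]  K=[0.2732]  nu=[-2.1661]  x^+=[1.2183]  P^+=[0.0075]
step 2: x^-=[1.2183]  P^-=[0.2075]  H_jac=[2.4365]  S=[1.3321]  K=[0.3796]  nu=[-1.0042]  x^+=[0.8371]  P^+=[0.0156]
step 3: x^-=[0.8371]  P^-=[0.2156]  H_jac=[1.6741]  S=[0.7042]  K=[0.5125]  nu=[0.3693]  x^+=[1.0263]  P^+=[0.0306]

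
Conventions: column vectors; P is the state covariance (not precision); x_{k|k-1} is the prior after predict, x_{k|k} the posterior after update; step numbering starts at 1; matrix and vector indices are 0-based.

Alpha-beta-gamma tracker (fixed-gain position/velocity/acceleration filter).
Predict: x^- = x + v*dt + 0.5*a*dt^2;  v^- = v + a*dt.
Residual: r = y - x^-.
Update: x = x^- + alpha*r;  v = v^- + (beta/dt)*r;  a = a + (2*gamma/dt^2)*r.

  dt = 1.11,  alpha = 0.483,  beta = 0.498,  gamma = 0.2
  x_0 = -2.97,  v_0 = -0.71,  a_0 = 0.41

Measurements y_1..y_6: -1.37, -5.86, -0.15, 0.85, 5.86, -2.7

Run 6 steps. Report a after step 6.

step 1: x_pred=-3.5055  r=2.1355  x^+=-2.4741  v^+=0.7032  a^+=1.1033
step 2: x_pred=-1.0138  r=-4.8462  x^+=-3.3545  v^+=-0.2464  a^+=-0.4700
step 3: x_pred=-3.9176  r=3.7676  x^+=-2.0978  v^+=0.9222  a^+=0.7531
step 4: x_pred=-0.6102  r=1.4602  x^+=0.0951  v^+=2.4133  a^+=1.2272
step 5: x_pred=3.5298  r=2.3302  x^+=4.6553  v^+=4.8209  a^+=1.9837
step 6: x_pred=11.2285  r=-13.9285  x^+=4.5010  v^+=0.7737  a^+=-2.5382

a_post = -2.5382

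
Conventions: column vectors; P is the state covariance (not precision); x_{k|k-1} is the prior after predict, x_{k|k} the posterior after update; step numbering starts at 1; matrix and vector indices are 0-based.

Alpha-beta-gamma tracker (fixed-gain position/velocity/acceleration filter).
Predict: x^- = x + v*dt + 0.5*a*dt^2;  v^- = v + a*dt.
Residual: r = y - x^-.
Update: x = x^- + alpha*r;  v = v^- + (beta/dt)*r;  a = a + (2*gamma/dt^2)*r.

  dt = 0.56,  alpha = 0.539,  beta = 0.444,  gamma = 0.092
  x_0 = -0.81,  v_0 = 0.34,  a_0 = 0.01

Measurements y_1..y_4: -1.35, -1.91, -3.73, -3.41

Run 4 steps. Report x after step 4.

x_post = -4.0519

step 1: x_pred=-0.6180  r=-0.7320  x^+=-1.0126  v^+=-0.2347  a^+=-0.4195
step 2: x_pred=-1.2098  r=-0.7002  x^+=-1.5872  v^+=-1.0248  a^+=-0.8303
step 3: x_pred=-2.2913  r=-1.4387  x^+=-3.0668  v^+=-2.6305  a^+=-1.6744
step 4: x_pred=-4.8024  r=1.3924  x^+=-4.0519  v^+=-2.4642  a^+=-0.8575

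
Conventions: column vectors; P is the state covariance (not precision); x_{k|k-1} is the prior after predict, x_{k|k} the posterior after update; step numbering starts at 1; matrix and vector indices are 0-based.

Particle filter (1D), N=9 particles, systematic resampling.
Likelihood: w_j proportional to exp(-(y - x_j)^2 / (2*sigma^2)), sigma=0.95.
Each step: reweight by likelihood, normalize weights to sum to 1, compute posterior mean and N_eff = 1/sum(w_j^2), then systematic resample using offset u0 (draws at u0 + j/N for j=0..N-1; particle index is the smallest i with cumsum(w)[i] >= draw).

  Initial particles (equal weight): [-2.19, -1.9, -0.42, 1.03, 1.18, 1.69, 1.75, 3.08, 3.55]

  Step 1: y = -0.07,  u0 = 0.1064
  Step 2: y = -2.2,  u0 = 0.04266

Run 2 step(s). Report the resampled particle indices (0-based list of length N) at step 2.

step 1: w=[0.0338, 0.0638, 0.3814, 0.2088, 0.1717, 0.0734, 0.0651, 0.0017, 0.0003]  mean=0.3063  Neff=4.2852  idx=[2, 2, 2, 2, 3, 3, 4, 5, 6]
step 2: w=[0.2470, 0.2470, 0.2470, 0.2470, 0.0044, 0.0044, 0.0025, 0.0003, 0.0003]  mean=-0.4019  Neff=4.0966  idx=[0, 0, 1, 1, 1, 2, 2, 3, 3]

resampled_idx = [0, 0, 1, 1, 1, 2, 2, 3, 3]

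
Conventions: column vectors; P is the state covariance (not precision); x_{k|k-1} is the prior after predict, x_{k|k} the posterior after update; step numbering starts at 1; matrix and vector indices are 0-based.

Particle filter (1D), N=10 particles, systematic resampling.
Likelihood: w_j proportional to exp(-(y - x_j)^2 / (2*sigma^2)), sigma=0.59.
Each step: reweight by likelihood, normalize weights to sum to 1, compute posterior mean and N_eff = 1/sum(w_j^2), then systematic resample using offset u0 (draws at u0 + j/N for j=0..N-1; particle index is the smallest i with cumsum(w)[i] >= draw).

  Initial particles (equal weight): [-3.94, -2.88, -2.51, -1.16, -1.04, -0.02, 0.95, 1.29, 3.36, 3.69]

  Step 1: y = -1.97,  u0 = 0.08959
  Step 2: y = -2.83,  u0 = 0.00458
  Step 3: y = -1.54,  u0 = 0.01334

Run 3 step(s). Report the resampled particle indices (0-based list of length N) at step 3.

step 1: w=[0.0023, 0.1846, 0.3990, 0.2364, 0.1751, 0.0026, 0.0000, 0.0000, 0.0000, 0.0000]  mean=-1.9986  Neff=3.5735  idx=[1, 2, 2, 2, 2, 3, 3, 3, 4, 4]
step 2: w=[0.2203, 0.1908, 0.1908, 0.1908, 0.1908, 0.0040, 0.0040, 0.0040, 0.0022, 0.0022]  mean=-2.5687  Neff=5.1492  idx=[0, 0, 0, 1, 1, 2, 3, 3, 4, 4]
step 3: w=[0.0372, 0.0372, 0.0372, 0.1269, 0.1269, 0.1269, 0.1269, 0.1269, 0.1269, 0.1269]  mean=-2.5513  Neff=8.5536  idx=[0, 3, 3, 4, 5, 6, 6, 7, 8, 9]

resampled_idx = [0, 3, 3, 4, 5, 6, 6, 7, 8, 9]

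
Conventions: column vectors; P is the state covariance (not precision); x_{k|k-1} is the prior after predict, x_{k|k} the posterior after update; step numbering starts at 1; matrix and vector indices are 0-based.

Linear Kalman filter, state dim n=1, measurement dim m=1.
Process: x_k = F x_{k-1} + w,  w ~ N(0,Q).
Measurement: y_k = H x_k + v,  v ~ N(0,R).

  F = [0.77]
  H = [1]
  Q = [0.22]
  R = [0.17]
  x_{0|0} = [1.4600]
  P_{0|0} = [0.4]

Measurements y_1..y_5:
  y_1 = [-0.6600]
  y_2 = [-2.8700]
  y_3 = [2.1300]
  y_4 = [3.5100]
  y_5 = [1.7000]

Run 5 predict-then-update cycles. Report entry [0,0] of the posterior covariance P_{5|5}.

step 1: x^-=[1.1242]  P^-=[0.4572]  S=[0.6272]  K=[0.7289]  nu=[-1.7842]  x^+=[-0.1764]  P^+=[0.1239]
step 2: x^-=[-0.1358]  P^-=[0.2935]  S=[0.4635]  K=[0.6332]  nu=[-2.7342]  x^+=[-1.8671]  P^+=[0.1076]
step 3: x^-=[-1.4377]  P^-=[0.2838]  S=[0.4538]  K=[0.6254]  nu=[3.5677]  x^+=[0.7936]  P^+=[0.1063]
step 4: x^-=[0.6110]  P^-=[0.2830]  S=[0.4530]  K=[0.6248]  nu=[2.8990]  x^+=[2.4222]  P^+=[0.1062]
step 5: x^-=[1.8651]  P^-=[0.2830]  S=[0.4530]  K=[0.6247]  nu=[-0.1651]  x^+=[1.7620]  P^+=[0.1062]

P_post[0,0] = 0.1062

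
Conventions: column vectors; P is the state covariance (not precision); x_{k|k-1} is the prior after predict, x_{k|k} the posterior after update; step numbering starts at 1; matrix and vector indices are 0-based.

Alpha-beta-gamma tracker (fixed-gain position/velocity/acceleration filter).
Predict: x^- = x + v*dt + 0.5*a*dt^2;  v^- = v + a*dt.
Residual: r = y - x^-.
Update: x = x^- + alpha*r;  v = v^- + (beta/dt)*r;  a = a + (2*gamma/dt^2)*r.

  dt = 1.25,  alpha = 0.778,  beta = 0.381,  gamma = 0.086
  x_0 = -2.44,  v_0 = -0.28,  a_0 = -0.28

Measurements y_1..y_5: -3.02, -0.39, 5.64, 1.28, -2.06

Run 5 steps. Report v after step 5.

v_post = -0.4541

step 1: x_pred=-3.0088  r=-0.0112  x^+=-3.0175  v^+=-0.6334  a^+=-0.2812
step 2: x_pred=-4.0290  r=3.6390  x^+=-1.1979  v^+=0.1242  a^+=0.1193
step 3: x_pred=-0.9494  r=6.5894  x^+=4.1772  v^+=2.2818  a^+=0.8447
step 4: x_pred=7.6893  r=-6.4093  x^+=2.7029  v^+=1.3841  a^+=0.1392
step 5: x_pred=4.5417  r=-6.6017  x^+=-0.5944  v^+=-0.4541  a^+=-0.5876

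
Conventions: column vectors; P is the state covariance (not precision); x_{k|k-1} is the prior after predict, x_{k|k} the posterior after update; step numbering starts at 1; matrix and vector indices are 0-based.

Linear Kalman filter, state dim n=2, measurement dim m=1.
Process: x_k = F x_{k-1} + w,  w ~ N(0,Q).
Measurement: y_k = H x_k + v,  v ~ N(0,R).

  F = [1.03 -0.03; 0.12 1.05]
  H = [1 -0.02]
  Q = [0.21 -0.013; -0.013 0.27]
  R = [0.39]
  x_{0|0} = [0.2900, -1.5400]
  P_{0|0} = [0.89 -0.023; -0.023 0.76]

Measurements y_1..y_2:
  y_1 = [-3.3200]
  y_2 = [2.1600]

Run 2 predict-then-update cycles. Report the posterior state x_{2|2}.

step 1: x^-=[0.3449, -1.5822]  P^-=[1.1563 0.0483; 0.0483 1.1149]  S=[1.5448]  K=[0.7479; 0.0168]  nu=[-3.6965]  x^+=[-2.4197, -1.6444]  P^+=[0.2923 0.0288; 0.0288 1.1145]
step 2: x^-=[-2.4429, -2.0169]  P^-=[0.5193 0.0191; 0.0191 1.5102]  S=[0.9091]  K=[0.5708; -0.0122]  nu=[4.5626]  x^+=[0.1612, -2.0726]  P^+=[0.2231 0.0254; 0.0254 1.5101]

x_post = [0.1612, -2.0726]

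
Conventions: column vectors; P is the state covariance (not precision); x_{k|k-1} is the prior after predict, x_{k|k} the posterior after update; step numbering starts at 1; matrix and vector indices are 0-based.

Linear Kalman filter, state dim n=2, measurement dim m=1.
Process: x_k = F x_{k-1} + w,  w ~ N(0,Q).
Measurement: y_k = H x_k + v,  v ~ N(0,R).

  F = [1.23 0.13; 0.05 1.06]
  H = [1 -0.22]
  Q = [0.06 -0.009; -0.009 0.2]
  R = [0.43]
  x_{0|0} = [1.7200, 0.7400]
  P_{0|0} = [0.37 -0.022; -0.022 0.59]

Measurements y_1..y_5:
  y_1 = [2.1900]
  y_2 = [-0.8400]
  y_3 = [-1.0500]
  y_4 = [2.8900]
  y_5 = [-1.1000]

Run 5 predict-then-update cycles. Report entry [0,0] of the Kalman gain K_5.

step 1: x^-=[2.2118, 0.8704]  P^-=[0.6227 0.0662; 0.0662 0.8615]  S=[1.0653]  K=[0.5709; -0.1157]  nu=[0.1697]  x^+=[2.3087, 0.8508]  P^+=[0.2755 0.1366; 0.1366 0.8472]
step 2: x^-=[2.9503, 1.0172]  P^-=[0.5349 0.3037; 0.3037 1.1671]  S=[0.8877]  K=[0.5272; 0.0529]  nu=[-3.5665]  x^+=[1.0698, 0.8286]  P^+=[0.2881 0.2790; 0.2790 1.1647]
step 3: x^-=[1.4236, 0.9319]  P^-=[0.6047 0.5347; 0.5347 1.5389]  S=[0.8739]  K=[0.5574; 0.2245]  nu=[-2.2686]  x^+=[0.1592, 0.4226]  P^+=[0.3333 0.4254; 0.4254 1.4949]
step 4: x^-=[0.2507, 0.4559]  P^-=[0.7255 0.7749; 0.7749 1.9255]  S=[0.9077]  K=[0.6114; 0.3870]  nu=[2.7396]  x^+=[1.9258, 1.5160]  P^+=[0.3861 0.5601; 0.5601 1.7896]
step 5: x^-=[2.5658, 1.7033]  P^-=[0.8536 0.9953; 0.9953 2.2712]  S=[0.9556]  K=[0.6641; 0.5187]  nu=[-3.2911]  x^+=[0.3802, -0.0037]  P^+=[0.4321 0.6661; 0.6661 2.0141]

K[0,0] = 0.6641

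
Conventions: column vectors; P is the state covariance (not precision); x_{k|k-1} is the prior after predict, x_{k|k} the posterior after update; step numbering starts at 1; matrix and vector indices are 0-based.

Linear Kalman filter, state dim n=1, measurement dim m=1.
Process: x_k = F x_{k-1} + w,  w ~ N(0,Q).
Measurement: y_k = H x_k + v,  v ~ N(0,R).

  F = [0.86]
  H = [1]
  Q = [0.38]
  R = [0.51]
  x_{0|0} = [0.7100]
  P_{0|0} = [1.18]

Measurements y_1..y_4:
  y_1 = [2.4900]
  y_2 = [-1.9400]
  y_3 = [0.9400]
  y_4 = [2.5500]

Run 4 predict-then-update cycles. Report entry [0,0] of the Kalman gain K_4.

K[0,0] = 0.5332

step 1: x^-=[0.6106]  P^-=[1.2527]  S=[1.7627]  K=[0.7107]  nu=[1.8794]  x^+=[1.9462]  P^+=[0.3624]
step 2: x^-=[1.6738]  P^-=[0.6481]  S=[1.1581]  K=[0.5596]  nu=[-3.6138]  x^+=[-0.3485]  P^+=[0.2854]
step 3: x^-=[-0.2997]  P^-=[0.5911]  S=[1.1011]  K=[0.5368]  nu=[1.2397]  x^+=[0.3658]  P^+=[0.2738]
step 4: x^-=[0.3146]  P^-=[0.5825]  S=[1.0925]  K=[0.5332]  nu=[2.2354]  x^+=[1.5064]  P^+=[0.2719]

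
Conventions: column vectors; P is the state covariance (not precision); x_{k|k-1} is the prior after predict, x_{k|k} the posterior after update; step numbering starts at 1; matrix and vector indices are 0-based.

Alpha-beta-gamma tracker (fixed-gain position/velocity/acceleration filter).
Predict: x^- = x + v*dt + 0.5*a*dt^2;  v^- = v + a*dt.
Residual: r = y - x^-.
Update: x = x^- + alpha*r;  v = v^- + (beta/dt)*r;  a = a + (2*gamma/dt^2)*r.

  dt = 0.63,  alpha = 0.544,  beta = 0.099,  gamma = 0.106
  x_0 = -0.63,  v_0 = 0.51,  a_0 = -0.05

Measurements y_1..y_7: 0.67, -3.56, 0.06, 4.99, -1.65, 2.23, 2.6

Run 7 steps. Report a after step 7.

a_post = 1.0333

step 1: x_pred=-0.3186  r=0.9886  x^+=0.2192  v^+=0.6339  a^+=0.4781
step 2: x_pred=0.7134  r=-4.2734  x^+=-1.6113  v^+=0.2635  a^+=-1.8045
step 3: x_pred=-1.8034  r=1.8634  x^+=-0.7897  v^+=-0.5805  a^+=-0.8092
step 4: x_pred=-1.3160  r=6.3060  x^+=2.1144  v^+=-0.0994  a^+=2.5591
step 5: x_pred=2.5597  r=-4.2097  x^+=0.2696  v^+=0.8514  a^+=0.3105
step 6: x_pred=0.8676  r=1.3624  x^+=1.6087  v^+=1.2611  a^+=1.0383
step 7: x_pred=2.6093  r=-0.0093  x^+=2.6042  v^+=1.9137  a^+=1.0333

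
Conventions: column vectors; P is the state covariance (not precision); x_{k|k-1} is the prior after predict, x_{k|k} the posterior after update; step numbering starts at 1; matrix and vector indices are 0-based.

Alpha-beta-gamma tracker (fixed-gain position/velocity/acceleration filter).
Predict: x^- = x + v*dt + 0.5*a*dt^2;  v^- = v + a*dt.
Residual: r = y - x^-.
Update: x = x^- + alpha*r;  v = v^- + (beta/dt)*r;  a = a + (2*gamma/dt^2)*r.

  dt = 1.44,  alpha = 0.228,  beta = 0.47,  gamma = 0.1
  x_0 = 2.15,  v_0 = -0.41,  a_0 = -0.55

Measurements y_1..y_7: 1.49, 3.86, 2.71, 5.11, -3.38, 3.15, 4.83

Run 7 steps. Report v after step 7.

v_post = -0.3056

step 1: x_pred=0.9894  r=0.5006  x^+=1.1035  v^+=-1.0386  a^+=-0.5017
step 2: x_pred=-0.9122  r=4.7722  x^+=0.1758  v^+=-0.2035  a^+=-0.0414
step 3: x_pred=-0.1601  r=2.8701  x^+=0.4943  v^+=0.6737  a^+=0.2354
step 4: x_pred=1.7084  r=3.4016  x^+=2.4840  v^+=2.1229  a^+=0.5635
step 5: x_pred=6.1251  r=-9.5051  x^+=3.9580  v^+=-0.1681  a^+=-0.3533
step 6: x_pred=3.3496  r=-0.1996  x^+=3.3041  v^+=-0.7420  a^+=-0.3725
step 7: x_pred=1.8494  r=2.9806  x^+=2.5290  v^+=-0.3056  a^+=-0.0851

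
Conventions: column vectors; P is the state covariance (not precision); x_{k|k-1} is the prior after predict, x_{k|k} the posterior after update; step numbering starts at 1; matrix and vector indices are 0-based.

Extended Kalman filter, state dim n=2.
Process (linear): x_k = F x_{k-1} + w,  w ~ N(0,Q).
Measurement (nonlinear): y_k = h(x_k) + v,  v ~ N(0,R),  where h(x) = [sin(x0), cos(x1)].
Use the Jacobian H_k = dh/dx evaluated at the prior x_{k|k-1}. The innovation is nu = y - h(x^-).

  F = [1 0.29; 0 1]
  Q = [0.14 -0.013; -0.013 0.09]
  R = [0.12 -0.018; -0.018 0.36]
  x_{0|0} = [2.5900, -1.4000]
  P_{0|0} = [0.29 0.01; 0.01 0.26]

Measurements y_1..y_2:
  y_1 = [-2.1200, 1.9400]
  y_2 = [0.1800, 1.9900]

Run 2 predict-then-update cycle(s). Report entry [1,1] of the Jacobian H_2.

H_jac[1,1] = 0.3860

step 1: x^-=[2.1840, -1.4000]  P^-=[0.4577 0.0724; 0.0724 0.3500]  H_jac=[-0.5755 0.0000; 0.0000 0.9854]  S=[0.2716 -0.0591; -0.0591 0.6999]  K=[-0.9654 0.0205; -0.0471 0.4888]  nu=[-2.9378, 1.7700]  x^+=[5.0564, -0.3963]  P^+=[0.2019 0.0251; 0.0251 0.1794]
step 2: x^-=[4.9414, -0.3963]  P^-=[0.3716 0.0642; 0.0642 0.2694]  H_jac=[0.2270 0.0000; 0.0000 0.3860]  S=[0.1392 -0.0124; -0.0124 0.4002]  K=[0.6135 0.0809; 0.1281 0.2639]  nu=[1.1539, 1.0675]  x^+=[5.7356, 0.0332]  P^+=[0.3178 0.0468; 0.0468 0.2401]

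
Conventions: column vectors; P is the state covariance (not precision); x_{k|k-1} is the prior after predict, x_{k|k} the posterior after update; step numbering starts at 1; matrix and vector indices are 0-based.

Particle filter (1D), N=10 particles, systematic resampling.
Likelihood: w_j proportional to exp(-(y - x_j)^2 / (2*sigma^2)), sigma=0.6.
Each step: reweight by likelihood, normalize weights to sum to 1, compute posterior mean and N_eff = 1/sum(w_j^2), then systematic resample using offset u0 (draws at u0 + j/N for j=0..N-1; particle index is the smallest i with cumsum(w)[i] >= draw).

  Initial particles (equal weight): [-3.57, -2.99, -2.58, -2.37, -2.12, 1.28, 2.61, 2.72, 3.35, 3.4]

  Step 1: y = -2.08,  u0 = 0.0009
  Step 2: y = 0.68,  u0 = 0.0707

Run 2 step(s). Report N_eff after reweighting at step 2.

N_eff = 3.8667

step 1: w=[0.0155, 0.1071, 0.2390, 0.3009, 0.3375, 0.0000, 0.0000, 0.0000, 0.0000, 0.0000]  mean=-2.4208  Neff=3.6591  idx=[0, 1, 2, 2, 3, 3, 3, 4, 4, 4]
step 2: w=[0.0000, 0.0001, 0.0061, 0.0061, 0.0382, 0.0382, 0.0382, 0.2911, 0.2911, 0.2911]  mean=-2.1543  Neff=3.8667  idx=[5, 7, 7, 7, 8, 8, 8, 9, 9, 9]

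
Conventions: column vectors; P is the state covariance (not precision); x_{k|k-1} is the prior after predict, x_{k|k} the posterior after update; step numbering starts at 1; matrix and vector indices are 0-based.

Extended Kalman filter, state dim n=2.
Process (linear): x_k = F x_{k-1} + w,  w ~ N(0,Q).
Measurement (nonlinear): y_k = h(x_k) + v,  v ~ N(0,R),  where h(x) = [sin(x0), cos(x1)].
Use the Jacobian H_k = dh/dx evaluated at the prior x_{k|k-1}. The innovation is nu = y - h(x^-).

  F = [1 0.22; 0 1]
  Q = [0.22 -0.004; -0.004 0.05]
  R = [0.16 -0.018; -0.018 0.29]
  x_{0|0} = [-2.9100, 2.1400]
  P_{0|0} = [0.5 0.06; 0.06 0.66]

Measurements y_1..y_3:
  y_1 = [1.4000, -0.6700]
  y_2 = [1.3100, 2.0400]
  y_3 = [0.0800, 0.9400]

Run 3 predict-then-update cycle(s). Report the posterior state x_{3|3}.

step 1: x^-=[-2.4392, 2.1400]  P^-=[0.7783 0.2012; 0.2012 0.7100]  H_jac=[-0.7633 0.0000; 0.0000 -0.8423]  S=[0.6135 0.1114; 0.1114 0.7938]  K=[-0.9540 -0.0797; -0.1165 -0.7371]  nu=[2.0460, -0.1310]  x^+=[-4.3806, 1.9982]  P^+=[0.1981 0.0070; 0.0070 0.2513]
step 2: x^-=[-3.9410, 1.9982]  P^-=[0.4333 0.0583; 0.0583 0.3013]  H_jac=[-0.6971 0.0000; 0.0000 -0.9101]  S=[0.3706 0.0190; 0.0190 0.5395]  K=[-0.8116 -0.0698; -0.0838 -0.5052]  nu=[0.5931, 2.4545]  x^+=[-4.5936, 0.7083]  P^+=[0.1845 0.0062; 0.0062 0.1593]
step 3: x^-=[-4.4378, 0.7083]  P^-=[0.4149 0.0372; 0.0372 0.2093]  H_jac=[-0.2712 0.0000; 0.0000 -0.6506]  S=[0.1905 -0.0114; -0.0114 0.3786]  K=[-0.5955 -0.0820; -0.0747 -0.3620]  nu=[-0.8825, 0.1806]  x^+=[-3.9271, 0.7089]  P^+=[0.3459 0.0201; 0.0201 0.1593]

x_post = [-3.9271, 0.7089]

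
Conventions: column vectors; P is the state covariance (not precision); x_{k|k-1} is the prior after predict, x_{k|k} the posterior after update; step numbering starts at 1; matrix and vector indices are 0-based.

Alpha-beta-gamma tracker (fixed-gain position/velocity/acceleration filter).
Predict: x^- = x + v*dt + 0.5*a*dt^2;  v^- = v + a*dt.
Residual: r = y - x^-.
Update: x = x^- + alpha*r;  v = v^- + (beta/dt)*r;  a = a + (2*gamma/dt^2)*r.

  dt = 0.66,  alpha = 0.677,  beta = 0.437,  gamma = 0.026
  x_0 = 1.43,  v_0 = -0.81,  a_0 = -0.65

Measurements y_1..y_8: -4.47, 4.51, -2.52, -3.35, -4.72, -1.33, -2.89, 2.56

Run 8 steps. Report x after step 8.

step 1: x_pred=0.7538  r=-5.2238  x^+=-2.7827  v^+=-4.6978  a^+=-1.2736
step 2: x_pred=-6.1606  r=10.6706  x^+=1.0634  v^+=1.5269  a^+=0.0002
step 3: x_pred=2.0712  r=-4.5912  x^+=-1.0371  v^+=-1.5129  a^+=-0.5479
step 4: x_pred=-2.1549  r=-1.1951  x^+=-2.9640  v^+=-2.6658  a^+=-0.6905
step 5: x_pred=-4.8738  r=0.1538  x^+=-4.7697  v^+=-3.0197  a^+=-0.6722
step 6: x_pred=-6.9091  r=5.5791  x^+=-3.1320  v^+=0.2307  a^+=-0.0062
step 7: x_pred=-2.9811  r=0.0911  x^+=-2.9194  v^+=0.2870  a^+=0.0047
step 8: x_pred=-2.7290  r=5.2890  x^+=0.8516  v^+=3.7920  a^+=0.6361

x_post = 0.8516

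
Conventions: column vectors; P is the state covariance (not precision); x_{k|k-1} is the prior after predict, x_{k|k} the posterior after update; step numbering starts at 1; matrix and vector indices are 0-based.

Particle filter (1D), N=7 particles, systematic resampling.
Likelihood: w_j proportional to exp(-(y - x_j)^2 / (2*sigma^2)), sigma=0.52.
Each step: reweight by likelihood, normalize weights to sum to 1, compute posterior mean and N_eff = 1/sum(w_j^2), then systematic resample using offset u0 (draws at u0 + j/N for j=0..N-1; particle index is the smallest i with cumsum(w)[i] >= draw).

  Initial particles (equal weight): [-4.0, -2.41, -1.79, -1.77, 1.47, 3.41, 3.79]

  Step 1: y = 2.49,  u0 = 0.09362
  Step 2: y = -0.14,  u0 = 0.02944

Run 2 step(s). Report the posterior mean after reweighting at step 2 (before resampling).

post_mean = 1.4700

step 1: w=[0.0000, 0.0000, 0.0000, 0.0000, 0.3660, 0.5239, 0.1101]  mean=2.7418  Neff=2.3778  idx=[4, 4, 5, 5, 5, 5, 6]
step 2: w=[0.5000, 0.5000, 0.0000, 0.0000, 0.0000, 0.0000, 0.0000]  mean=1.4700  Neff=2.0000  idx=[0, 0, 0, 0, 1, 1, 1]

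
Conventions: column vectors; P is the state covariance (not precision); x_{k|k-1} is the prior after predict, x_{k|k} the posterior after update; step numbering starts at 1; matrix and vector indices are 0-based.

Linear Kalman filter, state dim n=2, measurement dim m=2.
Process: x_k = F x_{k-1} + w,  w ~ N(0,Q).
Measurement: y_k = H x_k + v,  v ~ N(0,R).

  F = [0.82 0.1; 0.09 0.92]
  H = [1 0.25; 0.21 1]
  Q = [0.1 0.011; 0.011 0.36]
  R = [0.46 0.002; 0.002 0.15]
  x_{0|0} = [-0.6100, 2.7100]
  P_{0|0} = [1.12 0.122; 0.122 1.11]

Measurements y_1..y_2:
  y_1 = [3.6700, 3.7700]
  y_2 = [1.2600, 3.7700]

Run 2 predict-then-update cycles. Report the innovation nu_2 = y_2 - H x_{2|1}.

step 1: x^-=[-0.2292, 2.4383]  P^-=[0.8842 0.2889; 0.2889 1.3288]  S=[1.5717 0.8240; 0.8240 1.6391]  K=[0.6202 -0.0222; -0.0668 0.8813]  nu=[3.2896, 1.3798]  x^+=[1.7803, 3.4345]  P^+=[0.3016 -0.0654; -0.0654 0.1458]
step 2: x^-=[1.8033, 3.3200]  P^-=[0.2935 -0.0033; -0.0033 0.4750]  S=[0.7816 0.1789; 0.1789 0.6366]  K=[0.3778 -0.0145; -0.0244 0.7520]  nu=[-1.3733, 0.0714]  x^+=[1.2834, 3.4071]  P^+=[0.1838 -0.0400; -0.0400 0.1212]

innov = [-1.3733, 0.0714]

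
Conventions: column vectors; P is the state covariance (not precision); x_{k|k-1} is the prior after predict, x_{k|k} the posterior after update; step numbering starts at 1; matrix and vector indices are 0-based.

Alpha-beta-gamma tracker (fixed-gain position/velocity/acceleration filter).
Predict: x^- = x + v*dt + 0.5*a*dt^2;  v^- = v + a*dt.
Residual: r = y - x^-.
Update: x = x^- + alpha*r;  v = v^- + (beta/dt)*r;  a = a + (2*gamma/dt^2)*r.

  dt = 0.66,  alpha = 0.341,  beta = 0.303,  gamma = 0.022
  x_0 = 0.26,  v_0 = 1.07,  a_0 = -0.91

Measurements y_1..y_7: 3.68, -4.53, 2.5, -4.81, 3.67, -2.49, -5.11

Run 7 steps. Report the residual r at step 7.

resid = -1.9786

step 1: x_pred=0.7680  r=2.9120  x^+=1.7610  v^+=1.8063  a^+=-0.6159
step 2: x_pred=2.8190  r=-7.3490  x^+=0.3130  v^+=-1.9741  a^+=-1.3582
step 3: x_pred=-1.2857  r=3.7857  x^+=0.0052  v^+=-1.1325  a^+=-0.9758
step 4: x_pred=-0.9547  r=-3.8553  x^+=-2.2694  v^+=-3.5464  a^+=-1.3652
step 5: x_pred=-4.9074  r=8.5774  x^+=-1.9825  v^+=-0.5097  a^+=-0.4988
step 6: x_pred=-2.4275  r=-0.0625  x^+=-2.4488  v^+=-0.8676  a^+=-0.5051
step 7: x_pred=-3.1314  r=-1.9786  x^+=-3.8061  v^+=-2.1093  a^+=-0.7050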